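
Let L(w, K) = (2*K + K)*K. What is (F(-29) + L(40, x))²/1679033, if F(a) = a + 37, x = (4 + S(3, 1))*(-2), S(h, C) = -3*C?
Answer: 400/1679033 ≈ 0.00023823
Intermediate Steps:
x = -2 (x = (4 - 3*1)*(-2) = (4 - 3)*(-2) = 1*(-2) = -2)
F(a) = 37 + a
L(w, K) = 3*K² (L(w, K) = (3*K)*K = 3*K²)
(F(-29) + L(40, x))²/1679033 = ((37 - 29) + 3*(-2)²)²/1679033 = (8 + 3*4)²*(1/1679033) = (8 + 12)²*(1/1679033) = 20²*(1/1679033) = 400*(1/1679033) = 400/1679033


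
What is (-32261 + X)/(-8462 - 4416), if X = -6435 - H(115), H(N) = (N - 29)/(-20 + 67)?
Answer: 909399/302633 ≈ 3.0050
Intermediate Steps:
H(N) = -29/47 + N/47 (H(N) = (-29 + N)/47 = (-29 + N)*(1/47) = -29/47 + N/47)
X = -302531/47 (X = -6435 - (-29/47 + (1/47)*115) = -6435 - (-29/47 + 115/47) = -6435 - 1*86/47 = -6435 - 86/47 = -302531/47 ≈ -6436.8)
(-32261 + X)/(-8462 - 4416) = (-32261 - 302531/47)/(-8462 - 4416) = -1818798/47/(-12878) = -1818798/47*(-1/12878) = 909399/302633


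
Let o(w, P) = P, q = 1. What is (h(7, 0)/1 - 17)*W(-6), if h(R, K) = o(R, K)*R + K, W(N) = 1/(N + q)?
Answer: 17/5 ≈ 3.4000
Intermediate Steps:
W(N) = 1/(1 + N) (W(N) = 1/(N + 1) = 1/(1 + N))
h(R, K) = K + K*R (h(R, K) = K*R + K = K + K*R)
(h(7, 0)/1 - 17)*W(-6) = ((0*(1 + 7))/1 - 17)/(1 - 6) = ((0*8)*1 - 17)/(-5) = (0*1 - 17)*(-1/5) = (0 - 17)*(-1/5) = -17*(-1/5) = 17/5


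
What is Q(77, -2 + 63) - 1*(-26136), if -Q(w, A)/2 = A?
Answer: 26014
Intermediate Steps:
Q(w, A) = -2*A
Q(77, -2 + 63) - 1*(-26136) = -2*(-2 + 63) - 1*(-26136) = -2*61 + 26136 = -122 + 26136 = 26014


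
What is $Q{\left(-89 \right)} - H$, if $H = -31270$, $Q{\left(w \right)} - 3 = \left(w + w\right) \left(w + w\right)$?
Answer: $62957$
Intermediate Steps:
$Q{\left(w \right)} = 3 + 4 w^{2}$ ($Q{\left(w \right)} = 3 + \left(w + w\right) \left(w + w\right) = 3 + 2 w 2 w = 3 + 4 w^{2}$)
$Q{\left(-89 \right)} - H = \left(3 + 4 \left(-89\right)^{2}\right) - -31270 = \left(3 + 4 \cdot 7921\right) + 31270 = \left(3 + 31684\right) + 31270 = 31687 + 31270 = 62957$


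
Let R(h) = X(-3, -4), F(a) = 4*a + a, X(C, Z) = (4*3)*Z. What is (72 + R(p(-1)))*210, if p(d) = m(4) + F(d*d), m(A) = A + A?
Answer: 5040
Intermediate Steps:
m(A) = 2*A
X(C, Z) = 12*Z
F(a) = 5*a
p(d) = 8 + 5*d² (p(d) = 2*4 + 5*(d*d) = 8 + 5*d²)
R(h) = -48 (R(h) = 12*(-4) = -48)
(72 + R(p(-1)))*210 = (72 - 48)*210 = 24*210 = 5040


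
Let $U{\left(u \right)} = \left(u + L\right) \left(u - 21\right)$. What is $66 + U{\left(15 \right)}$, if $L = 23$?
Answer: $-162$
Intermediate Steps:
$U{\left(u \right)} = \left(-21 + u\right) \left(23 + u\right)$ ($U{\left(u \right)} = \left(u + 23\right) \left(u - 21\right) = \left(23 + u\right) \left(-21 + u\right) = \left(-21 + u\right) \left(23 + u\right)$)
$66 + U{\left(15 \right)} = 66 + \left(-483 + 15^{2} + 2 \cdot 15\right) = 66 + \left(-483 + 225 + 30\right) = 66 - 228 = -162$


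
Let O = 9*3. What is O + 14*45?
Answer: 657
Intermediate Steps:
O = 27
O + 14*45 = 27 + 14*45 = 27 + 630 = 657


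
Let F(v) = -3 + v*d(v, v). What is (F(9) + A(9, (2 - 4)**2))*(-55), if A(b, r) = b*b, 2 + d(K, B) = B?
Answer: -7755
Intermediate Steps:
d(K, B) = -2 + B
A(b, r) = b**2
F(v) = -3 + v*(-2 + v)
(F(9) + A(9, (2 - 4)**2))*(-55) = ((-3 + 9*(-2 + 9)) + 9**2)*(-55) = ((-3 + 9*7) + 81)*(-55) = ((-3 + 63) + 81)*(-55) = (60 + 81)*(-55) = 141*(-55) = -7755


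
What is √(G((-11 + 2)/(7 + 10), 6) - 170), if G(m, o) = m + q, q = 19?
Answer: 4*I*√2737/17 ≈ 12.31*I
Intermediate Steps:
G(m, o) = 19 + m (G(m, o) = m + 19 = 19 + m)
√(G((-11 + 2)/(7 + 10), 6) - 170) = √((19 + (-11 + 2)/(7 + 10)) - 170) = √((19 - 9/17) - 170) = √(314/17 - 170) = √(-2576/17) = 4*I*√2737/17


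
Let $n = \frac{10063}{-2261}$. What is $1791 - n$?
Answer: $\frac{4059514}{2261} \approx 1795.5$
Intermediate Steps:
$n = - \frac{10063}{2261}$ ($n = 10063 \left(- \frac{1}{2261}\right) = - \frac{10063}{2261} \approx -4.4507$)
$1791 - n = 1791 - - \frac{10063}{2261} = 1791 + \frac{10063}{2261} = \frac{4059514}{2261}$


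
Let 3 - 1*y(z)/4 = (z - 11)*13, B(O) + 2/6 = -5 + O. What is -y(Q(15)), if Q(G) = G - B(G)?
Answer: -920/3 ≈ -306.67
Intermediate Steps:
B(O) = -16/3 + O (B(O) = -⅓ + (-5 + O) = -16/3 + O)
Q(G) = 16/3 (Q(G) = G - (-16/3 + G) = G + (16/3 - G) = 16/3)
y(z) = 584 - 52*z (y(z) = 12 - 4*(z - 11)*13 = 12 - 4*(-11 + z)*13 = 12 - 4*(-143 + 13*z) = 12 + (572 - 52*z) = 584 - 52*z)
-y(Q(15)) = -(584 - 52*16/3) = -(584 - 832/3) = -1*920/3 = -920/3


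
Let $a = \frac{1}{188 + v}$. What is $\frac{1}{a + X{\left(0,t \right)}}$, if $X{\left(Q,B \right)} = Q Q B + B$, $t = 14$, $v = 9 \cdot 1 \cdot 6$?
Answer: $\frac{242}{3389} \approx 0.071407$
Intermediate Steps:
$v = 54$ ($v = 9 \cdot 6 = 54$)
$X{\left(Q,B \right)} = B + B Q^{2}$ ($X{\left(Q,B \right)} = Q^{2} B + B = B Q^{2} + B = B + B Q^{2}$)
$a = \frac{1}{242}$ ($a = \frac{1}{188 + 54} = \frac{1}{242} \approx 0.0041322$)
$\frac{1}{a + X{\left(0,t \right)}} = \frac{1}{\frac{1}{242} + 14 \left(1 + 0^{2}\right)} = \frac{1}{\frac{1}{242} + 14 \left(1 + 0\right)} = \frac{1}{\frac{1}{242} + 14 \cdot 1} = \frac{1}{\frac{1}{242} + 14} = \frac{1}{\frac{3389}{242}} = \frac{242}{3389}$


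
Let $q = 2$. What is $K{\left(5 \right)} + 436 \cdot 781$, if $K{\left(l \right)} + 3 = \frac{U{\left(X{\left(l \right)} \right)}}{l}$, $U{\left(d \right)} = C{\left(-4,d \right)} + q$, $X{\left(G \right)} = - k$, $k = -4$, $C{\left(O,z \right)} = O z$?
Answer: $\frac{1702551}{5} \approx 3.4051 \cdot 10^{5}$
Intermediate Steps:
$X{\left(G \right)} = 4$ ($X{\left(G \right)} = \left(-1\right) \left(-4\right) = 4$)
$U{\left(d \right)} = 2 - 4 d$ ($U{\left(d \right)} = - 4 d + 2 = 2 - 4 d$)
$K{\left(l \right)} = -3 - \frac{14}{l}$ ($K{\left(l \right)} = -3 + \frac{2 - 16}{l} = -3 - \frac{14}{l}$)
$K{\left(5 \right)} + 436 \cdot 781 = \left(-3 - \frac{14}{5}\right) + 436 \cdot 781 = \left(-3 - \frac{14}{5}\right) + 340516 = - \frac{29}{5} + 340516 = \frac{1702551}{5}$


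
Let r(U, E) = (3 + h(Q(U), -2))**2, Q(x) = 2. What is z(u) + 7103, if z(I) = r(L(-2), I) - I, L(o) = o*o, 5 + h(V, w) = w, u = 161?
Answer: 6958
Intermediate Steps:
h(V, w) = -5 + w
L(o) = o**2
r(U, E) = 16 (r(U, E) = (3 + (-5 - 2))**2 = (3 - 7)**2 = (-4)**2 = 16)
z(I) = 16 - I
z(u) + 7103 = (16 - 1*161) + 7103 = (16 - 161) + 7103 = -145 + 7103 = 6958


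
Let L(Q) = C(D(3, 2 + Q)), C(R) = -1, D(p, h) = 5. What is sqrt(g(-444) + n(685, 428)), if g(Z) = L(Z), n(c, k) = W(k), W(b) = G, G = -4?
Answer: I*sqrt(5) ≈ 2.2361*I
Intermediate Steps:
W(b) = -4
L(Q) = -1
n(c, k) = -4
g(Z) = -1
sqrt(g(-444) + n(685, 428)) = sqrt(-1 - 4) = sqrt(-5) = I*sqrt(5)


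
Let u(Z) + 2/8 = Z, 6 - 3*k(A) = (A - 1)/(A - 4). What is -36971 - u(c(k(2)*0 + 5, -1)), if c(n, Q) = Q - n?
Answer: -147859/4 ≈ -36965.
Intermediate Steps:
k(A) = 2 - (-1 + A)/(3*(-4 + A)) (k(A) = 2 - (A - 1)/(3*(A - 4)) = 2 - (-1 + A)/(3*(-4 + A)))
u(Z) = -¼ + Z
-36971 - u(c(k(2)*0 + 5, -1)) = -36971 - (-¼ + (-1 - (((-23 + 5*2)/(3*(-4 + 2)))*0 + 5))) = -36971 - (-¼ + (-1 - (((⅓)*(-23 + 10)/(-2))*0 + 5))) = -36971 - (-¼ + (-1 - (((⅓)*(-½)*(-13))*0 + 5))) = -36971 - (-¼ + (-1 - ((13/6)*0 + 5))) = -36971 - (-¼ + (-1 - (0 + 5))) = -36971 - (-¼ + (-1 - 1*5)) = -36971 - (-¼ + (-1 - 5)) = -36971 - (-¼ - 6) = -36971 - 1*(-25/4) = -36971 + 25/4 = -147859/4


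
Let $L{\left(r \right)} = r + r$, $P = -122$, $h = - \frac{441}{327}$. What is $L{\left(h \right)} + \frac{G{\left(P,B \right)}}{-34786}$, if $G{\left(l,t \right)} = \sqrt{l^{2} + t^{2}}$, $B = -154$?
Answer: $- \frac{294}{109} - \frac{5 \sqrt{386}}{17393} \approx -2.7029$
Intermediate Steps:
$h = - \frac{147}{109}$ ($h = \left(-441\right) \frac{1}{327} = - \frac{147}{109} \approx -1.3486$)
$L{\left(r \right)} = 2 r$
$L{\left(h \right)} + \frac{G{\left(P,B \right)}}{-34786} = 2 \left(- \frac{147}{109}\right) + \frac{\sqrt{\left(-122\right)^{2} + \left(-154\right)^{2}}}{-34786} = - \frac{294}{109} + \sqrt{14884 + 23716} \left(- \frac{1}{34786}\right) = - \frac{294}{109} + \sqrt{38600} \left(- \frac{1}{34786}\right) = - \frac{294}{109} + 10 \sqrt{386} \left(- \frac{1}{34786}\right) = - \frac{294}{109} - \frac{5 \sqrt{386}}{17393}$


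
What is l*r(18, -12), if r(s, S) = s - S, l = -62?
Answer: -1860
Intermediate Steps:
l*r(18, -12) = -62*(18 - 1*(-12)) = -62*(18 + 12) = -62*30 = -1860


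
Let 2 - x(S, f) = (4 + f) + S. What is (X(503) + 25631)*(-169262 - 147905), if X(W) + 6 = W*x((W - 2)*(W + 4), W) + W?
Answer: 40595285235136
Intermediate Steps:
x(S, f) = -2 - S - f (x(S, f) = 2 - ((4 + f) + S) = 2 - (4 + S + f) = 2 + (-4 - S - f) = -2 - S - f)
X(W) = -6 + W + W*(-2 - W - (-2 + W)*(4 + W)) (X(W) = -6 + (W*(-2 - (W - 2)*(W + 4) - W) + W) = -6 + (W*(-2 - (-2 + W)*(4 + W) - W) + W) = -6 + (W*(-2 - W - (-2 + W)*(4 + W)) + W) = -6 + (W + W*(-2 - W - (-2 + W)*(4 + W))) = -6 + W + W*(-2 - W - (-2 + W)*(4 + W)))
(X(503) + 25631)*(-169262 - 147905) = ((-6 + 503 - 1*503*(-6 + 503² + 3*503)) + 25631)*(-169262 - 147905) = ((-6 + 503 - 1*503*(-6 + 253009 + 1509)) + 25631)*(-317167) = ((-6 + 503 - 1*503*254512) + 25631)*(-317167) = ((-6 + 503 - 128019536) + 25631)*(-317167) = (-128019039 + 25631)*(-317167) = -127993408*(-317167) = 40595285235136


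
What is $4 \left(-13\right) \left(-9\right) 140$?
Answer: $65520$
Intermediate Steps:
$4 \left(-13\right) \left(-9\right) 140 = \left(-52\right) \left(-9\right) 140 = 468 \cdot 140 = 65520$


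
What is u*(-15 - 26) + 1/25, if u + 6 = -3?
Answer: 9226/25 ≈ 369.04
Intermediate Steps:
u = -9 (u = -6 - 3 = -9)
u*(-15 - 26) + 1/25 = -9*(-15 - 26) + 1/25 = -9*(-41) + 1/25 = 369 + 1/25 = 9226/25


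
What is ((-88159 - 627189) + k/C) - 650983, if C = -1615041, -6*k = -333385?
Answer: -13240083840811/9690246 ≈ -1.3663e+6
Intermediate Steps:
k = 333385/6 (k = -⅙*(-333385) = 333385/6 ≈ 55564.)
((-88159 - 627189) + k/C) - 650983 = ((-88159 - 627189) + (333385/6)/(-1615041)) - 650983 = (-715348 + (333385/6)*(-1/1615041)) - 650983 = (-715348 - 333385/9690246) - 650983 = -6931898428993/9690246 - 650983 = -13240083840811/9690246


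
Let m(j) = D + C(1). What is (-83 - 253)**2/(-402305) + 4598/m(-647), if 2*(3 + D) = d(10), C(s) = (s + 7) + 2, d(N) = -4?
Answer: 369846782/402305 ≈ 919.32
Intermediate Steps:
C(s) = 9 + s (C(s) = (7 + s) + 2 = 9 + s)
D = -5 (D = -3 + (1/2)*(-4) = -3 - 2 = -5)
m(j) = 5 (m(j) = -5 + (9 + 1) = -5 + 10 = 5)
(-83 - 253)**2/(-402305) + 4598/m(-647) = (-83 - 253)**2/(-402305) + 4598/5 = (-336)**2*(-1/402305) + 4598*(1/5) = 112896*(-1/402305) + 4598/5 = -112896/402305 + 4598/5 = 369846782/402305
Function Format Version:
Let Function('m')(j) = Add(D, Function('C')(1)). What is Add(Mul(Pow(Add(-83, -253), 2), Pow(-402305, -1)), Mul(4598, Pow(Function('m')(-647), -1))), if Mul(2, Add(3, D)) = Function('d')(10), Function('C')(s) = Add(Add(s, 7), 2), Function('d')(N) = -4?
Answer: Rational(369846782, 402305) ≈ 919.32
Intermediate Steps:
Function('C')(s) = Add(9, s) (Function('C')(s) = Add(Add(7, s), 2) = Add(9, s))
D = -5 (D = Add(-3, Mul(Rational(1, 2), -4)) = Add(-3, -2) = -5)
Function('m')(j) = 5 (Function('m')(j) = Add(-5, Add(9, 1)) = Add(-5, 10) = 5)
Add(Mul(Pow(Add(-83, -253), 2), Pow(-402305, -1)), Mul(4598, Pow(Function('m')(-647), -1))) = Add(Mul(Pow(Add(-83, -253), 2), Pow(-402305, -1)), Mul(4598, Pow(5, -1))) = Add(Mul(Pow(-336, 2), Rational(-1, 402305)), Mul(4598, Rational(1, 5))) = Add(Mul(112896, Rational(-1, 402305)), Rational(4598, 5)) = Add(Rational(-112896, 402305), Rational(4598, 5)) = Rational(369846782, 402305)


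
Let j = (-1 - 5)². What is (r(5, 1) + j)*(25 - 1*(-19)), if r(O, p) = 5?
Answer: 1804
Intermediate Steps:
j = 36 (j = (-6)² = 36)
(r(5, 1) + j)*(25 - 1*(-19)) = (5 + 36)*(25 - 1*(-19)) = 41*(25 + 19) = 41*44 = 1804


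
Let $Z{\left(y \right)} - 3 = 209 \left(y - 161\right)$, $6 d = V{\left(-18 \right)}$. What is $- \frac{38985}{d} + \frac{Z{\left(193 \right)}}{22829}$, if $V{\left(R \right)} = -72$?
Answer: $\frac{296689619}{91316} \approx 3249.0$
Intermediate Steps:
$d = -12$ ($d = \frac{1}{6} \left(-72\right) = -12$)
$Z{\left(y \right)} = -33646 + 209 y$ ($Z{\left(y \right)} = 3 + 209 \left(y - 161\right) = 3 + 209 \left(-161 + y\right) = 3 + \left(-33649 + 209 y\right) = -33646 + 209 y$)
$- \frac{38985}{d} + \frac{Z{\left(193 \right)}}{22829} = - \frac{38985}{-12} + \frac{-33646 + 209 \cdot 193}{22829} = \left(-38985\right) \left(- \frac{1}{12}\right) + \left(-33646 + 40337\right) \frac{1}{22829} = \frac{12995}{4} + 6691 \cdot \frac{1}{22829} = \frac{12995}{4} + \frac{6691}{22829} = \frac{296689619}{91316}$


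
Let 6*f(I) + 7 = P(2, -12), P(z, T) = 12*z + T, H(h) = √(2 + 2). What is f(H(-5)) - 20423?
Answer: -122533/6 ≈ -20422.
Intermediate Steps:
H(h) = 2 (H(h) = √4 = 2)
P(z, T) = T + 12*z
f(I) = ⅚ (f(I) = -7/6 + (-12 + 12*2)/6 = -7/6 + (-12 + 24)/6 = -7/6 + (⅙)*12 = -7/6 + 2 = ⅚)
f(H(-5)) - 20423 = ⅚ - 20423 = -122533/6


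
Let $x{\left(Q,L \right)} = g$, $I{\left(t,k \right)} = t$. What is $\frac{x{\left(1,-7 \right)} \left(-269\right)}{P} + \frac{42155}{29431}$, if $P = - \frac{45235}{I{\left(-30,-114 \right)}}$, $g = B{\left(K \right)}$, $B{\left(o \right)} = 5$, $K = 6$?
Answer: $\frac{143868115}{266262257} \approx 0.54033$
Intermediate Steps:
$g = 5$
$P = \frac{9047}{6}$ ($P = - \frac{45235}{-30} = \left(-45235\right) \left(- \frac{1}{30}\right) = \frac{9047}{6} \approx 1507.8$)
$x{\left(Q,L \right)} = 5$
$\frac{x{\left(1,-7 \right)} \left(-269\right)}{P} + \frac{42155}{29431} = \frac{5 \left(-269\right)}{\frac{9047}{6}} + \frac{42155}{29431} = \left(-1345\right) \frac{6}{9047} + 42155 \cdot \frac{1}{29431} = - \frac{8070}{9047} + \frac{42155}{29431} = \frac{143868115}{266262257}$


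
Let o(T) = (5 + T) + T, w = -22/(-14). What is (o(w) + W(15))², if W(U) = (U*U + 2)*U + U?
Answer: 575856009/49 ≈ 1.1752e+7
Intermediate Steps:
w = 11/7 (w = -22*(-1/14) = 11/7 ≈ 1.5714)
o(T) = 5 + 2*T
W(U) = U + U*(2 + U²) (W(U) = (U² + 2)*U + U = (2 + U²)*U + U = U*(2 + U²) + U = U + U*(2 + U²))
(o(w) + W(15))² = ((5 + 2*(11/7)) + 15*(3 + 15²))² = ((5 + 22/7) + 15*(3 + 225))² = (57/7 + 15*228)² = (57/7 + 3420)² = (23997/7)² = 575856009/49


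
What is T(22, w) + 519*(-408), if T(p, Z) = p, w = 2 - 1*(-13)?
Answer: -211730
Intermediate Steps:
w = 15 (w = 2 + 13 = 15)
T(22, w) + 519*(-408) = 22 + 519*(-408) = 22 - 211752 = -211730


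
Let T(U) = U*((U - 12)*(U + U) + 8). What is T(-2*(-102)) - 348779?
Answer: 15633397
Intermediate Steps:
T(U) = U*(8 + 2*U*(-12 + U)) (T(U) = U*((-12 + U)*(2*U) + 8) = U*(2*U*(-12 + U) + 8) = U*(8 + 2*U*(-12 + U)))
T(-2*(-102)) - 348779 = 2*(-2*(-102))*(4 + (-2*(-102))**2 - (-24)*(-102)) - 348779 = 2*204*(4 + 204**2 - 12*204) - 348779 = 2*204*(4 + 41616 - 2448) - 348779 = 2*204*39172 - 348779 = 15982176 - 348779 = 15633397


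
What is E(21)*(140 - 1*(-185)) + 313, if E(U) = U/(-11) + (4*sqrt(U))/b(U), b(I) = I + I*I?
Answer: -3382/11 + 650*sqrt(21)/231 ≈ -294.56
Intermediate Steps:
b(I) = I + I**2
E(U) = -U/11 + 4/(sqrt(U)*(1 + U)) (E(U) = U/(-11) + (4*sqrt(U))/((U*(1 + U))) = U*(-1/11) + (4*sqrt(U))*(1/(U*(1 + U))) = -U/11 + 4/(sqrt(U)*(1 + U)))
E(21)*(140 - 1*(-185)) + 313 = ((44 - 21**(3/2)*(1 + 21))/(11*sqrt(21)*(1 + 21)))*(140 - 1*(-185)) + 313 = ((1/11)*(sqrt(21)/21)*(44 - 1*21*sqrt(21)*22)/22)*(140 + 185) + 313 = ((1/11)*(sqrt(21)/21)*(1/22)*(44 - 462*sqrt(21)))*325 + 313 = (sqrt(21)*(44 - 462*sqrt(21))/5082)*325 + 313 = 325*sqrt(21)*(44 - 462*sqrt(21))/5082 + 313 = 313 + 325*sqrt(21)*(44 - 462*sqrt(21))/5082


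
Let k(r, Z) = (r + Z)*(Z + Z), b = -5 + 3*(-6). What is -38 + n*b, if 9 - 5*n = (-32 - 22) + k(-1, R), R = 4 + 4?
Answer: 937/5 ≈ 187.40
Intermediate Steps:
b = -23 (b = -5 - 18 = -23)
R = 8
k(r, Z) = 2*Z*(Z + r) (k(r, Z) = (Z + r)*(2*Z) = 2*Z*(Z + r))
n = -49/5 (n = 9/5 - ((-32 - 22) + 2*8*(8 - 1))/5 = 9/5 - (-54 + 2*8*7)/5 = 9/5 - (-54 + 112)/5 = 9/5 - ⅕*58 = 9/5 - 58/5 = -49/5 ≈ -9.8000)
-38 + n*b = -38 - 49/5*(-23) = -38 + 1127/5 = 937/5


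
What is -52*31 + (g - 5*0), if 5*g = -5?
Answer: -1613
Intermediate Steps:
g = -1 (g = (⅕)*(-5) = -1)
-52*31 + (g - 5*0) = -52*31 + (-1 - 5*0) = -1612 + (-1 + 0) = -1612 - 1 = -1613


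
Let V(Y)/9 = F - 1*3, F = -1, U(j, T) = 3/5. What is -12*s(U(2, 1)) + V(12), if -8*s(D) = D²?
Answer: -1773/50 ≈ -35.460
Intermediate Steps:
U(j, T) = ⅗ (U(j, T) = 3*(⅕) = ⅗)
s(D) = -D²/8
V(Y) = -36 (V(Y) = 9*(-1 - 1*3) = 9*(-1 - 3) = 9*(-4) = -36)
-12*s(U(2, 1)) + V(12) = -(-3)*(⅗)²/2 - 36 = -(-3)*9/(2*25) - 36 = -12*(-9/200) - 36 = 27/50 - 36 = -1773/50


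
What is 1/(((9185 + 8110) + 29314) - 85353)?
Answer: -1/38744 ≈ -2.5810e-5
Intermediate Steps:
1/(((9185 + 8110) + 29314) - 85353) = 1/((17295 + 29314) - 85353) = 1/(46609 - 85353) = 1/(-38744) = -1/38744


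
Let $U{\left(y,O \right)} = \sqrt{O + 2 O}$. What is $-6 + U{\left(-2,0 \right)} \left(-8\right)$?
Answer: $-6$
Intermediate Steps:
$U{\left(y,O \right)} = \sqrt{3} \sqrt{O}$ ($U{\left(y,O \right)} = \sqrt{3 O} = \sqrt{3} \sqrt{O}$)
$-6 + U{\left(-2,0 \right)} \left(-8\right) = -6 + \sqrt{3} \sqrt{0} \left(-8\right) = -6 + \sqrt{3} \cdot 0 \left(-8\right) = -6 + 0 \left(-8\right) = -6 + 0 = -6$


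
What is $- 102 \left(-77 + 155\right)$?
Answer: $-7956$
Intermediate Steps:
$- 102 \left(-77 + 155\right) = \left(-102\right) 78 = -7956$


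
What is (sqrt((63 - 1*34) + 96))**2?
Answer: 125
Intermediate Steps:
(sqrt((63 - 1*34) + 96))**2 = (sqrt((63 - 34) + 96))**2 = (sqrt(29 + 96))**2 = (sqrt(125))**2 = (5*sqrt(5))**2 = 125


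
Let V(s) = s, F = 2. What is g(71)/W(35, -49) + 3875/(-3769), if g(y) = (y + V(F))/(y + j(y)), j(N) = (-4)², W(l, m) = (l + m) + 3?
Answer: -3983512/3606933 ≈ -1.1044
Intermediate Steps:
W(l, m) = 3 + l + m
j(N) = 16
g(y) = (2 + y)/(16 + y) (g(y) = (y + 2)/(y + 16) = (2 + y)/(16 + y))
g(71)/W(35, -49) + 3875/(-3769) = ((2 + 71)/(16 + 71))/(3 + 35 - 49) + 3875/(-3769) = (73/87)/(-11) + 3875*(-1/3769) = ((1/87)*73)*(-1/11) - 3875/3769 = (73/87)*(-1/11) - 3875/3769 = -73/957 - 3875/3769 = -3983512/3606933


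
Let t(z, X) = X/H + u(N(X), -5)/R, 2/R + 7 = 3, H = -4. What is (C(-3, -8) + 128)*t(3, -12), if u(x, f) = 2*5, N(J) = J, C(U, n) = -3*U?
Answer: -2329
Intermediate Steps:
R = -½ (R = 2/(-7 + 3) = 2/(-4) = 2*(-¼) = -½ ≈ -0.50000)
u(x, f) = 10
t(z, X) = -20 - X/4 (t(z, X) = X/(-4) + 10/(-½) = X*(-¼) + 10*(-2) = -X/4 - 20 = -20 - X/4)
(C(-3, -8) + 128)*t(3, -12) = (-3*(-3) + 128)*(-20 - ¼*(-12)) = (9 + 128)*(-20 + 3) = 137*(-17) = -2329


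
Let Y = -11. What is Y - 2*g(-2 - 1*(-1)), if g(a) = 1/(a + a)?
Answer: -10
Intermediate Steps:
g(a) = 1/(2*a)
Y - 2*g(-2 - 1*(-1)) = -11 - 1/(-2 - 1*(-1)) = -11 - 1/(-2 + 1) = -11 - 1/(-1) = -11 - (-1) = -11 - 2*(-½) = -11 + 1 = -10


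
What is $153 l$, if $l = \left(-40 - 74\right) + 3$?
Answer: $-16983$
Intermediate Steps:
$l = -111$ ($l = -114 + 3 = -111$)
$153 l = 153 \left(-111\right) = -16983$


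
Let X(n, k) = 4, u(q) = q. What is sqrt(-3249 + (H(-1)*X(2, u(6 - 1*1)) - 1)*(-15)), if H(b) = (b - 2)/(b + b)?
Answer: 2*I*sqrt(831) ≈ 57.654*I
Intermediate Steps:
H(b) = (-2 + b)/(2*b) (H(b) = (-2 + b)/((2*b)) = (-2 + b)*(1/(2*b)) = (-2 + b)/(2*b))
sqrt(-3249 + (H(-1)*X(2, u(6 - 1*1)) - 1)*(-15)) = sqrt(-3249 + (((1/2)*(-2 - 1)/(-1))*4 - 1)*(-15)) = sqrt(-3249 + (((1/2)*(-1)*(-3))*4 - 1)*(-15)) = sqrt(-3249 + ((3/2)*4 - 1)*(-15)) = sqrt(-3249 + (6 - 1)*(-15)) = sqrt(-3249 + 5*(-15)) = sqrt(-3249 - 75) = sqrt(-3324) = 2*I*sqrt(831)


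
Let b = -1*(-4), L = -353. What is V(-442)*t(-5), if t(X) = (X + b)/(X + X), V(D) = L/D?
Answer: 353/4420 ≈ 0.079864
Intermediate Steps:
b = 4
V(D) = -353/D
t(X) = (4 + X)/(2*X) (t(X) = (X + 4)/(X + X) = (4 + X)/((2*X)) = (4 + X)*(1/(2*X)) = (4 + X)/(2*X))
V(-442)*t(-5) = (-353/(-442))*((½)*(4 - 5)/(-5)) = (-353*(-1/442))*((½)*(-⅕)*(-1)) = (353/442)*(⅒) = 353/4420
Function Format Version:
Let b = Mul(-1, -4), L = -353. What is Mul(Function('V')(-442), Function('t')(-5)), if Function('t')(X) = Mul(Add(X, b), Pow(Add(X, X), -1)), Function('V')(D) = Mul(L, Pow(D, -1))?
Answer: Rational(353, 4420) ≈ 0.079864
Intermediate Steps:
b = 4
Function('V')(D) = Mul(-353, Pow(D, -1))
Function('t')(X) = Mul(Rational(1, 2), Pow(X, -1), Add(4, X)) (Function('t')(X) = Mul(Add(X, 4), Pow(Add(X, X), -1)) = Mul(Add(4, X), Pow(Mul(2, X), -1)) = Mul(Add(4, X), Mul(Rational(1, 2), Pow(X, -1))) = Mul(Rational(1, 2), Pow(X, -1), Add(4, X)))
Mul(Function('V')(-442), Function('t')(-5)) = Mul(Mul(-353, Pow(-442, -1)), Mul(Rational(1, 2), Pow(-5, -1), Add(4, -5))) = Mul(Mul(-353, Rational(-1, 442)), Mul(Rational(1, 2), Rational(-1, 5), -1)) = Mul(Rational(353, 442), Rational(1, 10)) = Rational(353, 4420)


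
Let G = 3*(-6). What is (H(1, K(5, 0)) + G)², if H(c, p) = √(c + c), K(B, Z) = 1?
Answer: (18 - √2)² ≈ 275.09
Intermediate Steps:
H(c, p) = √2*√c (H(c, p) = √(2*c) = √2*√c)
G = -18
(H(1, K(5, 0)) + G)² = (√2*√1 - 18)² = (√2*1 - 18)² = (√2 - 18)² = (-18 + √2)²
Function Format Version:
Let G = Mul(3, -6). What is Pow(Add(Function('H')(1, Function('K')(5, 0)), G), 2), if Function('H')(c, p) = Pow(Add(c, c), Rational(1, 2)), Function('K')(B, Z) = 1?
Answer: Pow(Add(18, Mul(-1, Pow(2, Rational(1, 2)))), 2) ≈ 275.09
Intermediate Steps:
Function('H')(c, p) = Mul(Pow(2, Rational(1, 2)), Pow(c, Rational(1, 2))) (Function('H')(c, p) = Pow(Mul(2, c), Rational(1, 2)) = Mul(Pow(2, Rational(1, 2)), Pow(c, Rational(1, 2))))
G = -18
Pow(Add(Function('H')(1, Function('K')(5, 0)), G), 2) = Pow(Add(Mul(Pow(2, Rational(1, 2)), Pow(1, Rational(1, 2))), -18), 2) = Pow(Add(Mul(Pow(2, Rational(1, 2)), 1), -18), 2) = Pow(Add(Pow(2, Rational(1, 2)), -18), 2) = Pow(Add(-18, Pow(2, Rational(1, 2))), 2)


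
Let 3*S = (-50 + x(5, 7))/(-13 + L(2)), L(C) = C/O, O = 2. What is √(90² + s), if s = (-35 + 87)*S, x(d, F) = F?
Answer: √73459/3 ≈ 90.344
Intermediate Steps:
L(C) = C/2
S = 43/36 (S = ((-50 + 7)/(-13 + (½)*2))/3 = (-43/(-13 + 1))/3 = (-43/(-12))/3 = (-43*(-1/12))/3 = (⅓)*(43/12) = 43/36 ≈ 1.1944)
s = 559/9 (s = (-35 + 87)*(43/36) = 52*(43/36) = 559/9 ≈ 62.111)
√(90² + s) = √(90² + 559/9) = √(8100 + 559/9) = √(73459/9) = √73459/3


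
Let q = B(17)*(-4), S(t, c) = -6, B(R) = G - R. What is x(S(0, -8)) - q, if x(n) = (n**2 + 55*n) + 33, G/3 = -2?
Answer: -353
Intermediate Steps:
G = -6 (G = 3*(-2) = -6)
B(R) = -6 - R
x(n) = 33 + n**2 + 55*n
q = 92 (q = (-6 - 1*17)*(-4) = (-6 - 17)*(-4) = -23*(-4) = 92)
x(S(0, -8)) - q = (33 + (-6)**2 + 55*(-6)) - 1*92 = (33 + 36 - 330) - 92 = -261 - 92 = -353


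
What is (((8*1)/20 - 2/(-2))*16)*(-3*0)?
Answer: 0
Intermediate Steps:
(((8*1)/20 - 2/(-2))*16)*(-3*0) = ((8*(1/20) - 2*(-1/2))*16)*0 = ((2/5 + 1)*16)*0 = ((7/5)*16)*0 = (112/5)*0 = 0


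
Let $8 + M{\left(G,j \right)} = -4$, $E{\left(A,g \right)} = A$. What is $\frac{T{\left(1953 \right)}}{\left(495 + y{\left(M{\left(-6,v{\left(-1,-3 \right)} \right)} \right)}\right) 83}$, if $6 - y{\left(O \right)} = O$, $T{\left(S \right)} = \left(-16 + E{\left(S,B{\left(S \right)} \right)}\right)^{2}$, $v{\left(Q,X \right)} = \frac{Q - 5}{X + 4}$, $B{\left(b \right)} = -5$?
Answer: $\frac{3751969}{42579} \approx 88.118$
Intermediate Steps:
$v{\left(Q,X \right)} = \frac{-5 + Q}{4 + X}$
$M{\left(G,j \right)} = -12$ ($M{\left(G,j \right)} = -8 - 4 = -12$)
$T{\left(S \right)} = \left(-16 + S\right)^{2}$
$y{\left(O \right)} = 6 - O$
$\frac{T{\left(1953 \right)}}{\left(495 + y{\left(M{\left(-6,v{\left(-1,-3 \right)} \right)} \right)}\right) 83} = \frac{\left(-16 + 1953\right)^{2}}{\left(495 + \left(6 - -12\right)\right) 83} = \frac{1937^{2}}{\left(495 + \left(6 + 12\right)\right) 83} = \frac{3751969}{\left(495 + 18\right) 83} = \frac{3751969}{513 \cdot 83} = \frac{3751969}{42579}$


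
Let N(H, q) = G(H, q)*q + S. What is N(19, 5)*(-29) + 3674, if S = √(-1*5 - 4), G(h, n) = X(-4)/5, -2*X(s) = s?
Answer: 3616 - 87*I ≈ 3616.0 - 87.0*I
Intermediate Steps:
X(s) = -s/2
G(h, n) = ⅖ (G(h, n) = -½*(-4)/5 = 2*(⅕) = ⅖)
S = 3*I (S = √(-5 - 4) = √(-9) = 3*I ≈ 3.0*I)
N(H, q) = 3*I + 2*q/5 (N(H, q) = 2*q/5 + 3*I = 3*I + 2*q/5)
N(19, 5)*(-29) + 3674 = (3*I + (⅖)*5)*(-29) + 3674 = (3*I + 2)*(-29) + 3674 = (2 + 3*I)*(-29) + 3674 = (-58 - 87*I) + 3674 = 3616 - 87*I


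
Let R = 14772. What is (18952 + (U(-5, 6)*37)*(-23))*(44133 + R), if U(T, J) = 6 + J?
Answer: 514829700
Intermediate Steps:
(18952 + (U(-5, 6)*37)*(-23))*(44133 + R) = (18952 + ((6 + 6)*37)*(-23))*(44133 + 14772) = (18952 + (12*37)*(-23))*58905 = (18952 + 444*(-23))*58905 = (18952 - 10212)*58905 = 8740*58905 = 514829700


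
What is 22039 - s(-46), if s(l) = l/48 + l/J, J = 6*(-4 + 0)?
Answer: 528913/24 ≈ 22038.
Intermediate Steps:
J = -24 (J = 6*(-4) = -24)
s(l) = -l/48 (s(l) = l/48 + l/(-24) = l*(1/48) + l*(-1/24) = l/48 - l/24 = -l/48)
22039 - s(-46) = 22039 - (-1)*(-46)/48 = 22039 - 1*23/24 = 22039 - 23/24 = 528913/24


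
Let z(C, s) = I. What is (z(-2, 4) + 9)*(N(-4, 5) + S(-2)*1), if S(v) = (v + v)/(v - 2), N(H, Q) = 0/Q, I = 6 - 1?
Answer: 14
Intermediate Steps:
I = 5
z(C, s) = 5
N(H, Q) = 0
S(v) = 2*v/(-2 + v) (S(v) = (2*v)/(-2 + v) = 2*v/(-2 + v))
(z(-2, 4) + 9)*(N(-4, 5) + S(-2)*1) = (5 + 9)*(0 + (2*(-2)/(-2 - 2))*1) = 14*(0 + (2*(-2)/(-4))*1) = 14*(0 + (2*(-2)*(-1/4))*1) = 14*(0 + 1*1) = 14*(0 + 1) = 14*1 = 14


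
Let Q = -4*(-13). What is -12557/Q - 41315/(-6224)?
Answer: -19001597/80912 ≈ -234.84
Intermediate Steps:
Q = 52
-12557/Q - 41315/(-6224) = -12557/52 - 41315/(-6224) = -12557*1/52 - 41315*(-1/6224) = -12557/52 + 41315/6224 = -19001597/80912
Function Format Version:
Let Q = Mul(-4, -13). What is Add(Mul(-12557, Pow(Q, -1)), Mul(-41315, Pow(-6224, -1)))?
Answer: Rational(-19001597, 80912) ≈ -234.84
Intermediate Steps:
Q = 52
Add(Mul(-12557, Pow(Q, -1)), Mul(-41315, Pow(-6224, -1))) = Add(Mul(-12557, Pow(52, -1)), Mul(-41315, Pow(-6224, -1))) = Add(Mul(-12557, Rational(1, 52)), Mul(-41315, Rational(-1, 6224))) = Add(Rational(-12557, 52), Rational(41315, 6224)) = Rational(-19001597, 80912)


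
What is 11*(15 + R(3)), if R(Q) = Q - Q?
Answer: 165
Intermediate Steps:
R(Q) = 0
11*(15 + R(3)) = 11*(15 + 0) = 11*15 = 165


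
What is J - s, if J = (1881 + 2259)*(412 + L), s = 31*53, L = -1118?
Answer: -2924483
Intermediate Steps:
s = 1643
J = -2922840 (J = (1881 + 2259)*(412 - 1118) = 4140*(-706) = -2922840)
J - s = -2922840 - 1*1643 = -2922840 - 1643 = -2924483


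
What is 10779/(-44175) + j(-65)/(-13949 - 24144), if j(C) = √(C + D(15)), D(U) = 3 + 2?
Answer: -3593/14725 - 2*I*√15/38093 ≈ -0.24401 - 0.00020334*I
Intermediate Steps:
D(U) = 5
j(C) = √(5 + C) (j(C) = √(C + 5) = √(5 + C))
10779/(-44175) + j(-65)/(-13949 - 24144) = 10779/(-44175) + √(5 - 65)/(-13949 - 24144) = 10779*(-1/44175) + √(-60)/(-38093) = -3593/14725 + (2*I*√15)*(-1/38093) = -3593/14725 - 2*I*√15/38093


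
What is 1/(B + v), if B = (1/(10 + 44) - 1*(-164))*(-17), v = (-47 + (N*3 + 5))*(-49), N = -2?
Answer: -54/23561 ≈ -0.0022919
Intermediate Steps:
v = 2352 (v = (-47 + (-2*3 + 5))*(-49) = (-47 + (-6 + 5))*(-49) = (-47 - 1)*(-49) = -48*(-49) = 2352)
B = -150569/54 (B = (1/54 + 164)*(-17) = (8857/54)*(-17) = -150569/54 ≈ -2788.3)
1/(B + v) = 1/(-150569/54 + 2352) = 1/(-23561/54) = -54/23561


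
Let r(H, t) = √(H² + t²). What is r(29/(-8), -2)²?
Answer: 1097/64 ≈ 17.141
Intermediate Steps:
r(29/(-8), -2)² = (√((29/(-8))² + (-2)²))² = (√((29*(-⅛))² + 4))² = (√((-29/8)² + 4))² = (√(841/64 + 4))² = (√(1097/64))² = (√1097/8)² = 1097/64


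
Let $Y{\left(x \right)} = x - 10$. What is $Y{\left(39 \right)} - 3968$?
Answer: $-3939$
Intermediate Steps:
$Y{\left(x \right)} = -10 + x$ ($Y{\left(x \right)} = x - 10 = -10 + x$)
$Y{\left(39 \right)} - 3968 = \left(-10 + 39\right) - 3968 = 29 - 3968 = -3939$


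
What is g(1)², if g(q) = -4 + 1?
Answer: 9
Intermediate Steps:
g(q) = -3
g(1)² = (-3)² = 9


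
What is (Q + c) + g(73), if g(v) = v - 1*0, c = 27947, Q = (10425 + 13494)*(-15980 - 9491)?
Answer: -609212829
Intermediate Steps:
Q = -609240849 (Q = 23919*(-25471) = -609240849)
g(v) = v (g(v) = v + 0 = v)
(Q + c) + g(73) = (-609240849 + 27947) + 73 = -609212902 + 73 = -609212829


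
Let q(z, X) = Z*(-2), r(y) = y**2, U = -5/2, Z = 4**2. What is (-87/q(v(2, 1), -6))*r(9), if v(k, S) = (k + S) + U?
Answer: 7047/32 ≈ 220.22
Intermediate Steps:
Z = 16
U = -5/2 (U = -5*1/2 = -5/2 ≈ -2.5000)
v(k, S) = -5/2 + S + k (v(k, S) = (k + S) - 5/2 = (S + k) - 5/2 = -5/2 + S + k)
q(z, X) = -32 (q(z, X) = 16*(-2) = -32)
(-87/q(v(2, 1), -6))*r(9) = (-87/(-32))*9**2 = -1/32*(-87)*81 = (87/32)*81 = 7047/32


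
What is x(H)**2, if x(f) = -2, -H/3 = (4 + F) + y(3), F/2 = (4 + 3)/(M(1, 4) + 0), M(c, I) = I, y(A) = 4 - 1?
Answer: 4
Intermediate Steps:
y(A) = 3
F = 7/2 (F = 2*((4 + 3)/(4 + 0)) = 2*(7/4) = 7/2 ≈ 3.5000)
H = -63/2 (H = -3*((4 + 7/2) + 3) = -3*(15/2 + 3) = -3*21/2 = -63/2 ≈ -31.500)
x(H)**2 = (-2)**2 = 4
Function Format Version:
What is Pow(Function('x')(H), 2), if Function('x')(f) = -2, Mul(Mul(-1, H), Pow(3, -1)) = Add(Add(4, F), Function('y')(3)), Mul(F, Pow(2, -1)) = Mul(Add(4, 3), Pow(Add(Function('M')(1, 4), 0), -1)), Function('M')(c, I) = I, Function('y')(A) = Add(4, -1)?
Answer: 4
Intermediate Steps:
Function('y')(A) = 3
F = Rational(7, 2) (F = Mul(2, Mul(Add(4, 3), Pow(Add(4, 0), -1))) = Mul(2, Mul(7, Pow(4, -1))) = Mul(2, Mul(7, Rational(1, 4))) = Mul(2, Rational(7, 4)) = Rational(7, 2) ≈ 3.5000)
H = Rational(-63, 2) (H = Mul(-3, Add(Add(4, Rational(7, 2)), 3)) = Mul(-3, Add(Rational(15, 2), 3)) = Mul(-3, Rational(21, 2)) = Rational(-63, 2) ≈ -31.500)
Pow(Function('x')(H), 2) = Pow(-2, 2) = 4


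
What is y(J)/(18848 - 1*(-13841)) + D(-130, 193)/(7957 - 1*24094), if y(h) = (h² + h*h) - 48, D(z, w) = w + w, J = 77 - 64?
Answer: -7938224/527502393 ≈ -0.015049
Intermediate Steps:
J = 13
D(z, w) = 2*w
y(h) = -48 + 2*h² (y(h) = (h² + h²) - 48 = 2*h² - 48 = -48 + 2*h²)
y(J)/(18848 - 1*(-13841)) + D(-130, 193)/(7957 - 1*24094) = (-48 + 2*13²)/(18848 - 1*(-13841)) + (2*193)/(7957 - 1*24094) = (-48 + 2*169)/(18848 + 13841) + 386/(7957 - 24094) = (-48 + 338)/32689 + 386/(-16137) = 290*(1/32689) + 386*(-1/16137) = 290/32689 - 386/16137 = -7938224/527502393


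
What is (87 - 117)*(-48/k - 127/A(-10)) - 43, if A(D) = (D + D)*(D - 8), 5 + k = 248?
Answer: -2861/108 ≈ -26.491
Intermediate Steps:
k = 243 (k = -5 + 248 = 243)
A(D) = 2*D*(-8 + D) (A(D) = (2*D)*(-8 + D) = 2*D*(-8 + D))
(87 - 117)*(-48/k - 127/A(-10)) - 43 = (87 - 117)*(-48/243 - 127*(-1/(20*(-8 - 10)))) - 43 = -30*(-48*1/243 - 127/(2*(-10)*(-18))) - 43 = -30*(-16/81 - 127/360) - 43 = -30*(-1783/3240) - 43 = 1783/108 - 43 = -2861/108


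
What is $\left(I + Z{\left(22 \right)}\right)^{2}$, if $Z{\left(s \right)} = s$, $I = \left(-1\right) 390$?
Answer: $135424$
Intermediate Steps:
$I = -390$
$\left(I + Z{\left(22 \right)}\right)^{2} = \left(-390 + 22\right)^{2} = \left(-368\right)^{2} = 135424$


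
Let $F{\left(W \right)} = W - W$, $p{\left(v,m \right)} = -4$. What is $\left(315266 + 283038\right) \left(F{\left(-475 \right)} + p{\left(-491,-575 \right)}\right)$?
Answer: $-2393216$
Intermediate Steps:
$F{\left(W \right)} = 0$
$\left(315266 + 283038\right) \left(F{\left(-475 \right)} + p{\left(-491,-575 \right)}\right) = \left(315266 + 283038\right) \left(0 - 4\right) = 598304 \left(-4\right) = -2393216$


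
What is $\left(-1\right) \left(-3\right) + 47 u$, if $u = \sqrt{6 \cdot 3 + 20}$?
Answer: $3 + 47 \sqrt{38} \approx 292.73$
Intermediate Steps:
$u = \sqrt{38}$ ($u = \sqrt{18 + 20} = \sqrt{38} \approx 6.1644$)
$\left(-1\right) \left(-3\right) + 47 u = \left(-1\right) \left(-3\right) + 47 \sqrt{38} = 3 + 47 \sqrt{38}$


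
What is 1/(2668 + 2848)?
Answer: 1/5516 ≈ 0.00018129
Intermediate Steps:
1/(2668 + 2848) = 1/5516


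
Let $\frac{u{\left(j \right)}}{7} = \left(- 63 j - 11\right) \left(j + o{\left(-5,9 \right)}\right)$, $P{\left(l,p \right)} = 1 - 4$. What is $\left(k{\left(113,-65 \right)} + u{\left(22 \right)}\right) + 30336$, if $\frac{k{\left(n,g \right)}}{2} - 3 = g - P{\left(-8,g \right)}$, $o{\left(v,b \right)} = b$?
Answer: $-272931$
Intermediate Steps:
$P{\left(l,p \right)} = -3$ ($P{\left(l,p \right)} = 1 - 4 = -3$)
$k{\left(n,g \right)} = 12 + 2 g$ ($k{\left(n,g \right)} = 6 + 2 \left(g - -3\right) = 6 + 2 \left(g + 3\right) = 6 + 2 \left(3 + g\right) = 6 + \left(6 + 2 g\right) = 12 + 2 g$)
$u{\left(j \right)} = 7 \left(-11 - 63 j\right) \left(9 + j\right)$ ($u{\left(j \right)} = 7 \left(- 63 j - 11\right) \left(j + 9\right) = 7 \left(-11 - 63 j\right) \left(9 + j\right)$)
$\left(k{\left(113,-65 \right)} + u{\left(22 \right)}\right) + 30336 = \left(\left(12 + 2 \left(-65\right)\right) - \left(89705 + 213444\right)\right) + 30336 = \left(\left(12 - 130\right) - 303149\right) + 30336 = \left(-118 - 303149\right) + 30336 = -303267 + 30336 = -272931$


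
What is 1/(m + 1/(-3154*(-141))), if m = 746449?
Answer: 444714/331956320587 ≈ 1.3397e-6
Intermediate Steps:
1/(m + 1/(-3154*(-141))) = 1/(746449 + 1/(-3154*(-141))) = 1/(746449 + 1/444714) = 1/(331956320587/444714) = 444714/331956320587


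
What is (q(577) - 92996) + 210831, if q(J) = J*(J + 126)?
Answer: 523466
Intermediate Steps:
q(J) = J*(126 + J)
(q(577) - 92996) + 210831 = (577*(126 + 577) - 92996) + 210831 = (577*703 - 92996) + 210831 = (405631 - 92996) + 210831 = 312635 + 210831 = 523466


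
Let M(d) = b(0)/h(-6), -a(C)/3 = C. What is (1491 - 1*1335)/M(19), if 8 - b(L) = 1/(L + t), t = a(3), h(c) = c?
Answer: -8424/73 ≈ -115.40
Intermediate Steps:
a(C) = -3*C
t = -9 (t = -3*3 = -9)
b(L) = 8 - 1/(-9 + L) (b(L) = 8 - 1/(L - 9) = 8 - 1/(-9 + L))
M(d) = -73/54 (M(d) = ((-73 + 8*0)/(-9 + 0))/(-6) = ((-73 + 0)/(-9))*(-⅙) = -⅑*(-73)*(-⅙) = (73/9)*(-⅙) = -73/54)
(1491 - 1*1335)/M(19) = (1491 - 1*1335)/(-73/54) = (1491 - 1335)*(-54/73) = 156*(-54/73) = -8424/73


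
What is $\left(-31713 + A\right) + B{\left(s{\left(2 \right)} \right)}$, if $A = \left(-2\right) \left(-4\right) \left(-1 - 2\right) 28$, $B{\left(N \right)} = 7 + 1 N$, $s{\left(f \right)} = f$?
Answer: $-32376$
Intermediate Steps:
$B{\left(N \right)} = 7 + N$
$A = -672$ ($A = 8 \left(-3\right) 28 = \left(-24\right) 28 = -672$)
$\left(-31713 + A\right) + B{\left(s{\left(2 \right)} \right)} = \left(-31713 - 672\right) + \left(7 + 2\right) = -32385 + 9 = -32376$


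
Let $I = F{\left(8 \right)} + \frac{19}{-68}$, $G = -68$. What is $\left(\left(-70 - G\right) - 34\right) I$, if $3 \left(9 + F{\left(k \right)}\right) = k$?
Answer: $\frac{4047}{17} \approx 238.06$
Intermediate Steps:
$F{\left(k \right)} = -9 + \frac{k}{3}$
$I = - \frac{1349}{204}$ ($I = \left(-9 + \frac{1}{3} \cdot 8\right) + \frac{19}{-68} = \left(-9 + \frac{8}{3}\right) + 19 \left(- \frac{1}{68}\right) = - \frac{19}{3} - \frac{19}{68} = - \frac{1349}{204} \approx -6.6127$)
$\left(\left(-70 - G\right) - 34\right) I = \left(\left(-70 - -68\right) - 34\right) \left(- \frac{1349}{204}\right) = \left(\left(-70 + 68\right) - 34\right) \left(- \frac{1349}{204}\right) = \left(-2 - 34\right) \left(- \frac{1349}{204}\right) = \left(-36\right) \left(- \frac{1349}{204}\right) = \frac{4047}{17}$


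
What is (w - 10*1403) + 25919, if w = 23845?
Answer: 35734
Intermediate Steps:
(w - 10*1403) + 25919 = (23845 - 10*1403) + 25919 = (23845 - 14030) + 25919 = 9815 + 25919 = 35734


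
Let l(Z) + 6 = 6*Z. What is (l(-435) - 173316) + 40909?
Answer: -135023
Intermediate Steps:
l(Z) = -6 + 6*Z
(l(-435) - 173316) + 40909 = ((-6 + 6*(-435)) - 173316) + 40909 = ((-6 - 2610) - 173316) + 40909 = (-2616 - 173316) + 40909 = -175932 + 40909 = -135023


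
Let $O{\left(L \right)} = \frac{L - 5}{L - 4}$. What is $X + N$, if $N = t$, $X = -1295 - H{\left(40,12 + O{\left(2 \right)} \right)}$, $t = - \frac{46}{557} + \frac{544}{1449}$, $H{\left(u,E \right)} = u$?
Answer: $- \frac{1077232801}{807093} \approx -1334.7$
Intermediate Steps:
$O{\left(L \right)} = \frac{-5 + L}{-4 + L}$
$t = \frac{236354}{807093}$ ($t = \left(-46\right) \frac{1}{557} + 544 \cdot \frac{1}{1449} = - \frac{46}{557} + \frac{544}{1449} = \frac{236354}{807093} \approx 0.29285$)
$X = -1335$ ($X = -1295 - 40 = -1335$)
$N = \frac{236354}{807093} \approx 0.29285$
$X + N = -1335 + \frac{236354}{807093} = - \frac{1077232801}{807093}$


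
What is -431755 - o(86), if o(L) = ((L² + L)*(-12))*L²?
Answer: 663610709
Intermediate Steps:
o(L) = L²*(-12*L - 12*L²) (o(L) = ((L + L²)*(-12))*L² = (-12*L - 12*L²)*L² = L²*(-12*L - 12*L²))
-431755 - o(86) = -431755 - 12*86³*(-1 - 1*86) = -431755 - 12*636056*(-1 - 86) = -431755 - 12*636056*(-87) = -431755 - 1*(-664042464) = -431755 + 664042464 = 663610709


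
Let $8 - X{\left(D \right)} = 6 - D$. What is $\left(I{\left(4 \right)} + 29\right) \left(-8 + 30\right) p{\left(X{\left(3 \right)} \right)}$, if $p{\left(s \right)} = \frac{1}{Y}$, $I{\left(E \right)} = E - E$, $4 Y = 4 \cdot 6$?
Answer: $\frac{319}{3} \approx 106.33$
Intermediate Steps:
$Y = 6$ ($Y = \frac{4 \cdot 6}{4} = \frac{1}{4} \cdot 24 = 6$)
$I{\left(E \right)} = 0$
$X{\left(D \right)} = 2 + D$ ($X{\left(D \right)} = 8 - \left(6 - D\right) = 8 + \left(-6 + D\right) = 2 + D$)
$p{\left(s \right)} = \frac{1}{6}$
$\left(I{\left(4 \right)} + 29\right) \left(-8 + 30\right) p{\left(X{\left(3 \right)} \right)} = \left(0 + 29\right) \left(-8 + 30\right) \frac{1}{6} = 29 \cdot 22 \cdot \frac{1}{6} = 638 \cdot \frac{1}{6} = \frac{319}{3}$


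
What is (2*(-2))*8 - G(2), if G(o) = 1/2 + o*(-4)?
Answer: -49/2 ≈ -24.500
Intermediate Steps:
G(o) = ½ - 4*o
(2*(-2))*8 - G(2) = (2*(-2))*8 - (½ - 4*2) = -4*8 - (½ - 8) = -32 - 1*(-15/2) = -32 + 15/2 = -49/2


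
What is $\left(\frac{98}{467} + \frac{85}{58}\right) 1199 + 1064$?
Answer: $\frac{83228925}{27086} \approx 3072.8$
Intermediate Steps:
$\left(\frac{98}{467} + \frac{85}{58}\right) 1199 + 1064 = \frac{45379}{27086} \cdot 1199 + 1064 = \frac{54409421}{27086} + 1064 = \frac{83228925}{27086}$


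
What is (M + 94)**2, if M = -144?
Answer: 2500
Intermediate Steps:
(M + 94)**2 = (-144 + 94)**2 = (-50)**2 = 2500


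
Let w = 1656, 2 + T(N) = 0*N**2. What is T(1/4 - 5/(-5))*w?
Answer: -3312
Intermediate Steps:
T(N) = -2 (T(N) = -2 + 0*N**2 = -2 + 0 = -2)
T(1/4 - 5/(-5))*w = -2*1656 = -3312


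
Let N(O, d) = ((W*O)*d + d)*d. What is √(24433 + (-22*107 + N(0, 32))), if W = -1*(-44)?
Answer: 3*√2567 ≈ 152.00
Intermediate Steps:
W = 44
N(O, d) = d*(d + 44*O*d) (N(O, d) = ((44*O)*d + d)*d = (44*O*d + d)*d = (d + 44*O*d)*d = d*(d + 44*O*d))
√(24433 + (-22*107 + N(0, 32))) = √(24433 + (-22*107 + 32²*(1 + 44*0))) = √(24433 + (-2354 + 1024*(1 + 0))) = √(24433 + (-2354 + 1024*1)) = √(24433 + (-2354 + 1024)) = √(24433 - 1330) = √23103 = 3*√2567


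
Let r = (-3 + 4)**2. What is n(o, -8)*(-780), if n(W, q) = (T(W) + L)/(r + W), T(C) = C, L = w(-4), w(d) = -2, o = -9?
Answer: -2145/2 ≈ -1072.5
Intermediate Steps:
L = -2
r = 1 (r = 1**2 = 1)
n(W, q) = (-2 + W)/(1 + W) (n(W, q) = (W - 2)/(1 + W) = (-2 + W)/(1 + W))
n(o, -8)*(-780) = ((-2 - 9)/(1 - 9))*(-780) = (-11/(-8))*(-780) = -1/8*(-11)*(-780) = (11/8)*(-780) = -2145/2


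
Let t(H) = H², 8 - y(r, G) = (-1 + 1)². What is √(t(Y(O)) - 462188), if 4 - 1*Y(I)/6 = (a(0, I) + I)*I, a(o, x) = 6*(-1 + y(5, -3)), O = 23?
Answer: 2*√19892182 ≈ 8920.1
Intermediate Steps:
y(r, G) = 8 (y(r, G) = 8 - (-1 + 1)² = 8 - 1*0² = 8 - 1*0 = 8 + 0 = 8)
a(o, x) = 42 (a(o, x) = 6*(-1 + 8) = 6*7 = 42)
Y(I) = 24 - 6*I*(42 + I) (Y(I) = 24 - 6*(42 + I)*I = 24 - 6*I*(42 + I))
√(t(Y(O)) - 462188) = √((24 - 252*23 - 6*23²)² - 462188) = √((24 - 5796 - 6*529)² - 462188) = √((24 - 5796 - 3174)² - 462188) = √((-8946)² - 462188) = √(80030916 - 462188) = √79568728 = 2*√19892182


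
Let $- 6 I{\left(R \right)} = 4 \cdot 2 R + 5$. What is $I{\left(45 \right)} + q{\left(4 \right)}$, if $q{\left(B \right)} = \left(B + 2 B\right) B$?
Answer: $- \frac{77}{6} \approx -12.833$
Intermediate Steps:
$I{\left(R \right)} = - \frac{5}{6} - \frac{4 R}{3}$ ($I{\left(R \right)} = - \frac{4 \cdot 2 R + 5}{6} = - \frac{8 R + 5}{6} = - \frac{5 + 8 R}{6} = - \frac{5}{6} - \frac{4 R}{3}$)
$q{\left(B \right)} = 3 B^{2}$ ($q{\left(B \right)} = 3 B B = 3 B^{2}$)
$I{\left(45 \right)} + q{\left(4 \right)} = \left(- \frac{5}{6} - 60\right) + 3 \cdot 4^{2} = \left(- \frac{5}{6} - 60\right) + 3 \cdot 16 = - \frac{365}{6} + 48 = - \frac{77}{6}$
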